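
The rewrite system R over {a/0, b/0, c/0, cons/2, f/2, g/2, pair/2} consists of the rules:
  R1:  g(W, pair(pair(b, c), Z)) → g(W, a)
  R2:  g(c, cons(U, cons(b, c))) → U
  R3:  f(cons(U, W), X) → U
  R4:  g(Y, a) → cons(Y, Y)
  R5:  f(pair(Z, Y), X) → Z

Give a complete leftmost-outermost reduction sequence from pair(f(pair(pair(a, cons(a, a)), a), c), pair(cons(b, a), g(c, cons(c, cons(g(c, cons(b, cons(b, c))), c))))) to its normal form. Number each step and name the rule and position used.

pair(pair(a, cons(a, a)), pair(cons(b, a), c))

1. pair(f(pair(pair(a, cons(a, a)), a), c), pair(cons(b, a), g(c, cons(c, cons(g(c, cons(b, cons(b, c))), c)))))  →  pair(pair(a, cons(a, a)), pair(cons(b, a), g(c, cons(c, cons(g(c, cons(b, cons(b, c))), c)))))   [R5 at 1]
2. pair(pair(a, cons(a, a)), pair(cons(b, a), g(c, cons(c, cons(g(c, cons(b, cons(b, c))), c)))))  →  pair(pair(a, cons(a, a)), pair(cons(b, a), g(c, cons(c, cons(b, c)))))   [R2 at 2.2.2.2.1]
3. pair(pair(a, cons(a, a)), pair(cons(b, a), g(c, cons(c, cons(b, c)))))  →  pair(pair(a, cons(a, a)), pair(cons(b, a), c))   [R2 at 2.2]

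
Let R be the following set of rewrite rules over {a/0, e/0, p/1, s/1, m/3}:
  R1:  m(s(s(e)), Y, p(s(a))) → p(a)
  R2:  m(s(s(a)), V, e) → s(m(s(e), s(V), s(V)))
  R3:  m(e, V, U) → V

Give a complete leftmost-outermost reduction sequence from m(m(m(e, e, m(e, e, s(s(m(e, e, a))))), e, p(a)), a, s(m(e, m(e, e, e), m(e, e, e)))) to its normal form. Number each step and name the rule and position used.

a

1. m(m(m(e, e, m(e, e, s(s(m(e, e, a))))), e, p(a)), a, s(m(e, m(e, e, e), m(e, e, e))))  →  m(m(e, e, p(a)), a, s(m(e, m(e, e, e), m(e, e, e))))   [R3 at 1.1]
2. m(m(e, e, p(a)), a, s(m(e, m(e, e, e), m(e, e, e))))  →  m(e, a, s(m(e, m(e, e, e), m(e, e, e))))   [R3 at 1]
3. m(e, a, s(m(e, m(e, e, e), m(e, e, e))))  →  a   [R3 at ε]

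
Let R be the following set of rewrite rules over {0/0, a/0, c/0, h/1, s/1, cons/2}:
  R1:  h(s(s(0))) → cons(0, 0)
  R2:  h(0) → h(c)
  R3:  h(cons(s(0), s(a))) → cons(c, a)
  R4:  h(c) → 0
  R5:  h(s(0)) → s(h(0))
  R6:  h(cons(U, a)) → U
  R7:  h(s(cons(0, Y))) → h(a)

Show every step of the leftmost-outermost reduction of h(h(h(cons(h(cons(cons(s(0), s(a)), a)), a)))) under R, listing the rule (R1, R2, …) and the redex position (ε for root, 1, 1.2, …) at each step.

c

1. h(h(h(cons(h(cons(cons(s(0), s(a)), a)), a))))  →  h(h(h(cons(cons(s(0), s(a)), a))))   [R6 at 1.1]
2. h(h(h(cons(cons(s(0), s(a)), a))))  →  h(h(cons(s(0), s(a))))   [R6 at 1.1]
3. h(h(cons(s(0), s(a))))  →  h(cons(c, a))   [R3 at 1]
4. h(cons(c, a))  →  c   [R6 at ε]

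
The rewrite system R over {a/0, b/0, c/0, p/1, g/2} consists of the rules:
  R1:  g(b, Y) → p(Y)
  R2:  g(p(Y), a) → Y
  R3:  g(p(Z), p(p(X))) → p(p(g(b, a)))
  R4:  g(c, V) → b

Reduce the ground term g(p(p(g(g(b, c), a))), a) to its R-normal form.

1. g(p(p(g(g(b, c), a))), a)  →  p(g(g(b, c), a))   [R2 at ε]
2. p(g(g(b, c), a))  →  p(g(p(c), a))   [R1 at 1.1]
3. p(g(p(c), a))  →  p(c)   [R2 at 1]

p(c)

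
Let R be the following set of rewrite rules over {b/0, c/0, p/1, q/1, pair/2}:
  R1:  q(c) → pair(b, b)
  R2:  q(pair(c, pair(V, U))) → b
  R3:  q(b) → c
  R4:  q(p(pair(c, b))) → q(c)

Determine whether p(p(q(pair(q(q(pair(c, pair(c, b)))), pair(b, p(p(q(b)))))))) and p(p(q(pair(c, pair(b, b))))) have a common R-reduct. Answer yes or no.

yes — NF(t₁) = p(p(b)), NF(t₂) = p(p(b))

Reduce t₁ = p(p(q(pair(q(q(pair(c, pair(c, b)))), pair(b, p(p(q(b)))))))):
1. p(p(q(pair(q(q(pair(c, pair(c, b)))), pair(b, p(p(q(b))))))))  →  p(p(q(pair(q(b), pair(b, p(p(q(b))))))))   [R2 at 1.1.1.1.1]
2. p(p(q(pair(q(b), pair(b, p(p(q(b))))))))  →  p(p(q(pair(c, pair(b, p(p(q(b))))))))   [R3 at 1.1.1.1]
3. p(p(q(pair(c, pair(b, p(p(q(b))))))))  →  p(p(b))   [R2 at 1.1]

Reduce t₂ = p(p(q(pair(c, pair(b, b))))):
1. p(p(q(pair(c, pair(b, b)))))  →  p(p(b))   [R2 at 1.1]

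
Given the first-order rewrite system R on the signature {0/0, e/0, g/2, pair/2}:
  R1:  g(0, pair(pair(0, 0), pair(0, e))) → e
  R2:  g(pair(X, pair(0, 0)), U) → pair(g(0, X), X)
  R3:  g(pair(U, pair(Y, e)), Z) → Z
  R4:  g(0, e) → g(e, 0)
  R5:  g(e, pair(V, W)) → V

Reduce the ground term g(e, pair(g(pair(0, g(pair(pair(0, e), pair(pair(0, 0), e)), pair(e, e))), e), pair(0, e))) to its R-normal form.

1. g(e, pair(g(pair(0, g(pair(pair(0, e), pair(pair(0, 0), e)), pair(e, e))), e), pair(0, e)))  →  g(pair(0, g(pair(pair(0, e), pair(pair(0, 0), e)), pair(e, e))), e)   [R5 at ε]
2. g(pair(0, g(pair(pair(0, e), pair(pair(0, 0), e)), pair(e, e))), e)  →  g(pair(0, pair(e, e)), e)   [R3 at 1.2]
3. g(pair(0, pair(e, e)), e)  →  e   [R3 at ε]

e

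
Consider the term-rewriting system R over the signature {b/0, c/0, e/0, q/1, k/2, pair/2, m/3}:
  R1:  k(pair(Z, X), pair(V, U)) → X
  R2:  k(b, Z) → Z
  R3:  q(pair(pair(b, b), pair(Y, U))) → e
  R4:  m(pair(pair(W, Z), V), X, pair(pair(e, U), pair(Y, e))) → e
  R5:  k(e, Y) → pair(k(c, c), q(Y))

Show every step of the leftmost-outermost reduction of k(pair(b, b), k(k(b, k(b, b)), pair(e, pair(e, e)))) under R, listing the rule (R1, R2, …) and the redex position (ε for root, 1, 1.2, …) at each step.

b

1. k(pair(b, b), k(k(b, k(b, b)), pair(e, pair(e, e))))  →  k(pair(b, b), k(k(b, b), pair(e, pair(e, e))))   [R2 at 2.1]
2. k(pair(b, b), k(k(b, b), pair(e, pair(e, e))))  →  k(pair(b, b), k(b, pair(e, pair(e, e))))   [R2 at 2.1]
3. k(pair(b, b), k(b, pair(e, pair(e, e))))  →  k(pair(b, b), pair(e, pair(e, e)))   [R2 at 2]
4. k(pair(b, b), pair(e, pair(e, e)))  →  b   [R1 at ε]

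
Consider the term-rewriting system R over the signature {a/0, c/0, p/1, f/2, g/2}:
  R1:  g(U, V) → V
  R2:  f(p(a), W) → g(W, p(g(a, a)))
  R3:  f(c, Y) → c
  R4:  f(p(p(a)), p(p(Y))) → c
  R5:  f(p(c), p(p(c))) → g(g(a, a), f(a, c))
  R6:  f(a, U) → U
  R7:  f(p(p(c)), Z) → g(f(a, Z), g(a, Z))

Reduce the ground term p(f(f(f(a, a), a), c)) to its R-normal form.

p(c)

1. p(f(f(f(a, a), a), c))  →  p(f(f(a, a), c))   [R6 at 1.1.1]
2. p(f(f(a, a), c))  →  p(f(a, c))   [R6 at 1.1]
3. p(f(a, c))  →  p(c)   [R6 at 1]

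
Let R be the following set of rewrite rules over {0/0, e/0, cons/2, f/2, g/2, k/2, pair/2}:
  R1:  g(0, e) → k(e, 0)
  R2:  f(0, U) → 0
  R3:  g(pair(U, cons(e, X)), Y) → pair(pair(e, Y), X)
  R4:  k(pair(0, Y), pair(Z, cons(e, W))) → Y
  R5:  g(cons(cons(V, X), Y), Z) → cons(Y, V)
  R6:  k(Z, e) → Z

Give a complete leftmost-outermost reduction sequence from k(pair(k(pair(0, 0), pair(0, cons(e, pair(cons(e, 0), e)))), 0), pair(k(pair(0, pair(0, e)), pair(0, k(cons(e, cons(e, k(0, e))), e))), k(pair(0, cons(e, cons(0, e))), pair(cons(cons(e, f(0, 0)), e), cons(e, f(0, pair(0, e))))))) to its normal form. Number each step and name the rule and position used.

0

1. k(pair(k(pair(0, 0), pair(0, cons(e, pair(cons(e, 0), e)))), 0), pair(k(pair(0, pair(0, e)), pair(0, k(cons(e, cons(e, k(0, e))), e))), k(pair(0, cons(e, cons(0, e))), pair(cons(cons(e, f(0, 0)), e), cons(e, f(0, pair(0, e)))))))  →  k(pair(0, 0), pair(k(pair(0, pair(0, e)), pair(0, k(cons(e, cons(e, k(0, e))), e))), k(pair(0, cons(e, cons(0, e))), pair(cons(cons(e, f(0, 0)), e), cons(e, f(0, pair(0, e)))))))   [R4 at 1.1]
2. k(pair(0, 0), pair(k(pair(0, pair(0, e)), pair(0, k(cons(e, cons(e, k(0, e))), e))), k(pair(0, cons(e, cons(0, e))), pair(cons(cons(e, f(0, 0)), e), cons(e, f(0, pair(0, e)))))))  →  k(pair(0, 0), pair(k(pair(0, pair(0, e)), pair(0, cons(e, cons(e, k(0, e))))), k(pair(0, cons(e, cons(0, e))), pair(cons(cons(e, f(0, 0)), e), cons(e, f(0, pair(0, e)))))))   [R6 at 2.1.2.2]
3. k(pair(0, 0), pair(k(pair(0, pair(0, e)), pair(0, cons(e, cons(e, k(0, e))))), k(pair(0, cons(e, cons(0, e))), pair(cons(cons(e, f(0, 0)), e), cons(e, f(0, pair(0, e)))))))  →  k(pair(0, 0), pair(pair(0, e), k(pair(0, cons(e, cons(0, e))), pair(cons(cons(e, f(0, 0)), e), cons(e, f(0, pair(0, e)))))))   [R4 at 2.1]
4. k(pair(0, 0), pair(pair(0, e), k(pair(0, cons(e, cons(0, e))), pair(cons(cons(e, f(0, 0)), e), cons(e, f(0, pair(0, e)))))))  →  k(pair(0, 0), pair(pair(0, e), cons(e, cons(0, e))))   [R4 at 2.2]
5. k(pair(0, 0), pair(pair(0, e), cons(e, cons(0, e))))  →  0   [R4 at ε]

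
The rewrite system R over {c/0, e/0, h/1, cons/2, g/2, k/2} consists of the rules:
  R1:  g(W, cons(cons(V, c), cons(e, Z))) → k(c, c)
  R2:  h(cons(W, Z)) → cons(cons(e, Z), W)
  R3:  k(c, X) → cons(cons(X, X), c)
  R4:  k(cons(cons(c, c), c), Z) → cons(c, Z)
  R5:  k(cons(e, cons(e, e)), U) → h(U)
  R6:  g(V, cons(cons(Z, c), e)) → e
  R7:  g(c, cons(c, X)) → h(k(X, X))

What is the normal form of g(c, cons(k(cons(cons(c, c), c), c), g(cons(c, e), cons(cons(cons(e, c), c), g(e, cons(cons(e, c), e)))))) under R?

1. g(c, cons(k(cons(cons(c, c), c), c), g(cons(c, e), cons(cons(cons(e, c), c), g(e, cons(cons(e, c), e))))))  →  g(c, cons(cons(c, c), g(cons(c, e), cons(cons(cons(e, c), c), g(e, cons(cons(e, c), e))))))   [R4 at 2.1]
2. g(c, cons(cons(c, c), g(cons(c, e), cons(cons(cons(e, c), c), g(e, cons(cons(e, c), e))))))  →  g(c, cons(cons(c, c), g(cons(c, e), cons(cons(cons(e, c), c), e))))   [R6 at 2.2.2.2]
3. g(c, cons(cons(c, c), g(cons(c, e), cons(cons(cons(e, c), c), e))))  →  g(c, cons(cons(c, c), e))   [R6 at 2.2]
4. g(c, cons(cons(c, c), e))  →  e   [R6 at ε]

e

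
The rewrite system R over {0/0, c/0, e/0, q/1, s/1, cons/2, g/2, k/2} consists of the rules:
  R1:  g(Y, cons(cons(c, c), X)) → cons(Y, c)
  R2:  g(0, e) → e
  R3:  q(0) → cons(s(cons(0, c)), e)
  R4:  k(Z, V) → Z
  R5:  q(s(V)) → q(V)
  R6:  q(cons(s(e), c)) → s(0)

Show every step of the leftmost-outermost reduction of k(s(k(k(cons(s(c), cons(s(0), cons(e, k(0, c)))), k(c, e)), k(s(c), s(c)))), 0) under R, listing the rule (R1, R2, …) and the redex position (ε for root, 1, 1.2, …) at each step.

s(cons(s(c), cons(s(0), cons(e, 0))))

1. k(s(k(k(cons(s(c), cons(s(0), cons(e, k(0, c)))), k(c, e)), k(s(c), s(c)))), 0)  →  s(k(k(cons(s(c), cons(s(0), cons(e, k(0, c)))), k(c, e)), k(s(c), s(c))))   [R4 at ε]
2. s(k(k(cons(s(c), cons(s(0), cons(e, k(0, c)))), k(c, e)), k(s(c), s(c))))  →  s(k(cons(s(c), cons(s(0), cons(e, k(0, c)))), k(c, e)))   [R4 at 1]
3. s(k(cons(s(c), cons(s(0), cons(e, k(0, c)))), k(c, e)))  →  s(cons(s(c), cons(s(0), cons(e, k(0, c)))))   [R4 at 1]
4. s(cons(s(c), cons(s(0), cons(e, k(0, c)))))  →  s(cons(s(c), cons(s(0), cons(e, 0))))   [R4 at 1.2.2.2]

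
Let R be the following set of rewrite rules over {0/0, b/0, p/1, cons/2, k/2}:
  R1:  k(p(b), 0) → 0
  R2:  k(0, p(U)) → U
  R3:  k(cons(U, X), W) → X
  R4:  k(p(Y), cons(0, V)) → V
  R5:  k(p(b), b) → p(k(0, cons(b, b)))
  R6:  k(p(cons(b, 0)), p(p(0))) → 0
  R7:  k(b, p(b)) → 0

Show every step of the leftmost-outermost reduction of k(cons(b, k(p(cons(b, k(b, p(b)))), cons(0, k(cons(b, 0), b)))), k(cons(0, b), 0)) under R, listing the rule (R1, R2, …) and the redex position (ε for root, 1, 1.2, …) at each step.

1. k(cons(b, k(p(cons(b, k(b, p(b)))), cons(0, k(cons(b, 0), b)))), k(cons(0, b), 0))  →  k(p(cons(b, k(b, p(b)))), cons(0, k(cons(b, 0), b)))   [R3 at ε]
2. k(p(cons(b, k(b, p(b)))), cons(0, k(cons(b, 0), b)))  →  k(cons(b, 0), b)   [R4 at ε]
3. k(cons(b, 0), b)  →  0   [R3 at ε]

0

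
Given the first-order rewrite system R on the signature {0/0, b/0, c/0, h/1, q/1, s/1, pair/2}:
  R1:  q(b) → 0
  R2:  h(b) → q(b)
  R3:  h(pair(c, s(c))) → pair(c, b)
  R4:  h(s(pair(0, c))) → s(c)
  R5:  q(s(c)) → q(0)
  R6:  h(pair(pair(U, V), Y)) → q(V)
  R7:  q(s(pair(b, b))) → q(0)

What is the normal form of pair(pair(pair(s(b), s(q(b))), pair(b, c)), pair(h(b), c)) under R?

pair(pair(pair(s(b), s(0)), pair(b, c)), pair(0, c))

1. pair(pair(pair(s(b), s(q(b))), pair(b, c)), pair(h(b), c))  →  pair(pair(pair(s(b), s(0)), pair(b, c)), pair(h(b), c))   [R1 at 1.1.2.1]
2. pair(pair(pair(s(b), s(0)), pair(b, c)), pair(h(b), c))  →  pair(pair(pair(s(b), s(0)), pair(b, c)), pair(q(b), c))   [R2 at 2.1]
3. pair(pair(pair(s(b), s(0)), pair(b, c)), pair(q(b), c))  →  pair(pair(pair(s(b), s(0)), pair(b, c)), pair(0, c))   [R1 at 2.1]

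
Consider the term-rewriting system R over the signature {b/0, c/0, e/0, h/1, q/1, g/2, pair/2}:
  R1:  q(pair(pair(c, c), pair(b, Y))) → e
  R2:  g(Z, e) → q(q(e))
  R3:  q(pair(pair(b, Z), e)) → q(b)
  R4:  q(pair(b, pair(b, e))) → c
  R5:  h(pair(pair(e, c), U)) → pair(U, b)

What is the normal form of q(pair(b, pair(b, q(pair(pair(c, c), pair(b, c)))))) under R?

1. q(pair(b, pair(b, q(pair(pair(c, c), pair(b, c))))))  →  q(pair(b, pair(b, e)))   [R1 at 1.2.2]
2. q(pair(b, pair(b, e)))  →  c   [R4 at ε]

c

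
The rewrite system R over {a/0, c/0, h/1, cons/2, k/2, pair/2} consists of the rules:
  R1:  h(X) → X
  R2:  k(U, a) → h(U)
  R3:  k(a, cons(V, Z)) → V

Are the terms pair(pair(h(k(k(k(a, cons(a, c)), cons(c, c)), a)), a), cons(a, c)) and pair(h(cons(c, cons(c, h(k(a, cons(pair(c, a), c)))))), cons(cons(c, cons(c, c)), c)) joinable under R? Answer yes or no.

no — NF(t₁) = pair(pair(c, a), cons(a, c)), NF(t₂) = pair(cons(c, cons(c, pair(c, a))), cons(cons(c, cons(c, c)), c))

Reduce t₁ = pair(pair(h(k(k(k(a, cons(a, c)), cons(c, c)), a)), a), cons(a, c)):
1. pair(pair(h(k(k(k(a, cons(a, c)), cons(c, c)), a)), a), cons(a, c))  →  pair(pair(k(k(k(a, cons(a, c)), cons(c, c)), a), a), cons(a, c))   [R1 at 1.1]
2. pair(pair(k(k(k(a, cons(a, c)), cons(c, c)), a), a), cons(a, c))  →  pair(pair(h(k(k(a, cons(a, c)), cons(c, c))), a), cons(a, c))   [R2 at 1.1]
3. pair(pair(h(k(k(a, cons(a, c)), cons(c, c))), a), cons(a, c))  →  pair(pair(k(k(a, cons(a, c)), cons(c, c)), a), cons(a, c))   [R1 at 1.1]
4. pair(pair(k(k(a, cons(a, c)), cons(c, c)), a), cons(a, c))  →  pair(pair(k(a, cons(c, c)), a), cons(a, c))   [R3 at 1.1.1]
5. pair(pair(k(a, cons(c, c)), a), cons(a, c))  →  pair(pair(c, a), cons(a, c))   [R3 at 1.1]

Reduce t₂ = pair(h(cons(c, cons(c, h(k(a, cons(pair(c, a), c)))))), cons(cons(c, cons(c, c)), c)):
1. pair(h(cons(c, cons(c, h(k(a, cons(pair(c, a), c)))))), cons(cons(c, cons(c, c)), c))  →  pair(cons(c, cons(c, h(k(a, cons(pair(c, a), c))))), cons(cons(c, cons(c, c)), c))   [R1 at 1]
2. pair(cons(c, cons(c, h(k(a, cons(pair(c, a), c))))), cons(cons(c, cons(c, c)), c))  →  pair(cons(c, cons(c, k(a, cons(pair(c, a), c)))), cons(cons(c, cons(c, c)), c))   [R1 at 1.2.2]
3. pair(cons(c, cons(c, k(a, cons(pair(c, a), c)))), cons(cons(c, cons(c, c)), c))  →  pair(cons(c, cons(c, pair(c, a))), cons(cons(c, cons(c, c)), c))   [R3 at 1.2.2]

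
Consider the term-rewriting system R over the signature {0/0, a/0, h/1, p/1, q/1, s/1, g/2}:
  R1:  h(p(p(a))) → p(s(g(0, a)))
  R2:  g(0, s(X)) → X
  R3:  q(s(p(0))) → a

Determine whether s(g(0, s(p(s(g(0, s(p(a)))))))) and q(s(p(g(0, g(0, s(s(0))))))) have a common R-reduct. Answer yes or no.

no — NF(t₁) = s(p(s(p(a)))), NF(t₂) = a

Reduce t₁ = s(g(0, s(p(s(g(0, s(p(a)))))))):
1. s(g(0, s(p(s(g(0, s(p(a))))))))  →  s(p(s(g(0, s(p(a))))))   [R2 at 1]
2. s(p(s(g(0, s(p(a))))))  →  s(p(s(p(a))))   [R2 at 1.1.1]

Reduce t₂ = q(s(p(g(0, g(0, s(s(0))))))):
1. q(s(p(g(0, g(0, s(s(0)))))))  →  q(s(p(g(0, s(0)))))   [R2 at 1.1.1.2]
2. q(s(p(g(0, s(0)))))  →  q(s(p(0)))   [R2 at 1.1.1]
3. q(s(p(0)))  →  a   [R3 at ε]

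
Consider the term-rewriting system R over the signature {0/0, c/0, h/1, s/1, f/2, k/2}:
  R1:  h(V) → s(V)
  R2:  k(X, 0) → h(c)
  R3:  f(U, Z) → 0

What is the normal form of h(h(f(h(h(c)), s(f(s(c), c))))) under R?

1. h(h(f(h(h(c)), s(f(s(c), c)))))  →  s(h(f(h(h(c)), s(f(s(c), c)))))   [R1 at ε]
2. s(h(f(h(h(c)), s(f(s(c), c)))))  →  s(s(f(h(h(c)), s(f(s(c), c)))))   [R1 at 1]
3. s(s(f(h(h(c)), s(f(s(c), c)))))  →  s(s(0))   [R3 at 1.1]

s(s(0))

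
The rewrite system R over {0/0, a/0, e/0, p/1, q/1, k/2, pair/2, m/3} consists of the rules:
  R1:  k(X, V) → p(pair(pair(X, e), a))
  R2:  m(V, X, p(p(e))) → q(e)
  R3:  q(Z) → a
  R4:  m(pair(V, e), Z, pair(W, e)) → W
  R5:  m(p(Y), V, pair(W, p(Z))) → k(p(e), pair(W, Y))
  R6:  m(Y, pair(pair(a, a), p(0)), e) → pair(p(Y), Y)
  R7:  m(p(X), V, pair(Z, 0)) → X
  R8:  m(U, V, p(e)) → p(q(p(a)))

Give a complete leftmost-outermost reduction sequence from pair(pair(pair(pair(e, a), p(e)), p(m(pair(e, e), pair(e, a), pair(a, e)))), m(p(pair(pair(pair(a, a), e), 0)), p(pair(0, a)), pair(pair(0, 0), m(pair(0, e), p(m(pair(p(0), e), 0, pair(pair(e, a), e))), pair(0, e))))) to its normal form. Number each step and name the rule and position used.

pair(pair(pair(pair(e, a), p(e)), p(a)), pair(pair(pair(a, a), e), 0))

1. pair(pair(pair(pair(e, a), p(e)), p(m(pair(e, e), pair(e, a), pair(a, e)))), m(p(pair(pair(pair(a, a), e), 0)), p(pair(0, a)), pair(pair(0, 0), m(pair(0, e), p(m(pair(p(0), e), 0, pair(pair(e, a), e))), pair(0, e)))))  →  pair(pair(pair(pair(e, a), p(e)), p(a)), m(p(pair(pair(pair(a, a), e), 0)), p(pair(0, a)), pair(pair(0, 0), m(pair(0, e), p(m(pair(p(0), e), 0, pair(pair(e, a), e))), pair(0, e)))))   [R4 at 1.2.1]
2. pair(pair(pair(pair(e, a), p(e)), p(a)), m(p(pair(pair(pair(a, a), e), 0)), p(pair(0, a)), pair(pair(0, 0), m(pair(0, e), p(m(pair(p(0), e), 0, pair(pair(e, a), e))), pair(0, e)))))  →  pair(pair(pair(pair(e, a), p(e)), p(a)), m(p(pair(pair(pair(a, a), e), 0)), p(pair(0, a)), pair(pair(0, 0), 0)))   [R4 at 2.3.2]
3. pair(pair(pair(pair(e, a), p(e)), p(a)), m(p(pair(pair(pair(a, a), e), 0)), p(pair(0, a)), pair(pair(0, 0), 0)))  →  pair(pair(pair(pair(e, a), p(e)), p(a)), pair(pair(pair(a, a), e), 0))   [R7 at 2]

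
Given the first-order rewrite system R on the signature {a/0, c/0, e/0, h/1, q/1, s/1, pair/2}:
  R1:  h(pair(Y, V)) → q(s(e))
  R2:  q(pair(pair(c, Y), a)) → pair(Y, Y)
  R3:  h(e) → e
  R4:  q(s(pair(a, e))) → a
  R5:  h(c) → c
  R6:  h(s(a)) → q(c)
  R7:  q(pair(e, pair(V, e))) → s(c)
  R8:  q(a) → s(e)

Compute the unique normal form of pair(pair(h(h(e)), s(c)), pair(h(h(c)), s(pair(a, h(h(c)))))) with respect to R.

1. pair(pair(h(h(e)), s(c)), pair(h(h(c)), s(pair(a, h(h(c))))))  →  pair(pair(h(e), s(c)), pair(h(h(c)), s(pair(a, h(h(c))))))   [R3 at 1.1.1]
2. pair(pair(h(e), s(c)), pair(h(h(c)), s(pair(a, h(h(c))))))  →  pair(pair(e, s(c)), pair(h(h(c)), s(pair(a, h(h(c))))))   [R3 at 1.1]
3. pair(pair(e, s(c)), pair(h(h(c)), s(pair(a, h(h(c))))))  →  pair(pair(e, s(c)), pair(h(c), s(pair(a, h(h(c))))))   [R5 at 2.1.1]
4. pair(pair(e, s(c)), pair(h(c), s(pair(a, h(h(c))))))  →  pair(pair(e, s(c)), pair(c, s(pair(a, h(h(c))))))   [R5 at 2.1]
5. pair(pair(e, s(c)), pair(c, s(pair(a, h(h(c))))))  →  pair(pair(e, s(c)), pair(c, s(pair(a, h(c)))))   [R5 at 2.2.1.2.1]
6. pair(pair(e, s(c)), pair(c, s(pair(a, h(c)))))  →  pair(pair(e, s(c)), pair(c, s(pair(a, c))))   [R5 at 2.2.1.2]

pair(pair(e, s(c)), pair(c, s(pair(a, c))))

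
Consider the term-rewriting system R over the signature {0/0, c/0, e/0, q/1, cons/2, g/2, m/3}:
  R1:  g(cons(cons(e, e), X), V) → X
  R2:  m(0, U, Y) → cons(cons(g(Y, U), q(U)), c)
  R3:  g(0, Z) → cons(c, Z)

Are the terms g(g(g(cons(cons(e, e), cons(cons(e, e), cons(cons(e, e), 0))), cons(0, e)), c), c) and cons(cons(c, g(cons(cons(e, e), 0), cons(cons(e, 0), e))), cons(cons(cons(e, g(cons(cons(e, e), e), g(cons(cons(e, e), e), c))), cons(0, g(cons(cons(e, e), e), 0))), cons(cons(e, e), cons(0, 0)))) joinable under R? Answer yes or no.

Reduce t₁ = g(g(g(cons(cons(e, e), cons(cons(e, e), cons(cons(e, e), 0))), cons(0, e)), c), c):
1. g(g(g(cons(cons(e, e), cons(cons(e, e), cons(cons(e, e), 0))), cons(0, e)), c), c)  →  g(g(cons(cons(e, e), cons(cons(e, e), 0)), c), c)   [R1 at 1.1]
2. g(g(cons(cons(e, e), cons(cons(e, e), 0)), c), c)  →  g(cons(cons(e, e), 0), c)   [R1 at 1]
3. g(cons(cons(e, e), 0), c)  →  0   [R1 at ε]

Reduce t₂ = cons(cons(c, g(cons(cons(e, e), 0), cons(cons(e, 0), e))), cons(cons(cons(e, g(cons(cons(e, e), e), g(cons(cons(e, e), e), c))), cons(0, g(cons(cons(e, e), e), 0))), cons(cons(e, e), cons(0, 0)))):
1. cons(cons(c, g(cons(cons(e, e), 0), cons(cons(e, 0), e))), cons(cons(cons(e, g(cons(cons(e, e), e), g(cons(cons(e, e), e), c))), cons(0, g(cons(cons(e, e), e), 0))), cons(cons(e, e), cons(0, 0))))  →  cons(cons(c, 0), cons(cons(cons(e, g(cons(cons(e, e), e), g(cons(cons(e, e), e), c))), cons(0, g(cons(cons(e, e), e), 0))), cons(cons(e, e), cons(0, 0))))   [R1 at 1.2]
2. cons(cons(c, 0), cons(cons(cons(e, g(cons(cons(e, e), e), g(cons(cons(e, e), e), c))), cons(0, g(cons(cons(e, e), e), 0))), cons(cons(e, e), cons(0, 0))))  →  cons(cons(c, 0), cons(cons(cons(e, e), cons(0, g(cons(cons(e, e), e), 0))), cons(cons(e, e), cons(0, 0))))   [R1 at 2.1.1.2]
3. cons(cons(c, 0), cons(cons(cons(e, e), cons(0, g(cons(cons(e, e), e), 0))), cons(cons(e, e), cons(0, 0))))  →  cons(cons(c, 0), cons(cons(cons(e, e), cons(0, e)), cons(cons(e, e), cons(0, 0))))   [R1 at 2.1.2.2]

no — NF(t₁) = 0, NF(t₂) = cons(cons(c, 0), cons(cons(cons(e, e), cons(0, e)), cons(cons(e, e), cons(0, 0))))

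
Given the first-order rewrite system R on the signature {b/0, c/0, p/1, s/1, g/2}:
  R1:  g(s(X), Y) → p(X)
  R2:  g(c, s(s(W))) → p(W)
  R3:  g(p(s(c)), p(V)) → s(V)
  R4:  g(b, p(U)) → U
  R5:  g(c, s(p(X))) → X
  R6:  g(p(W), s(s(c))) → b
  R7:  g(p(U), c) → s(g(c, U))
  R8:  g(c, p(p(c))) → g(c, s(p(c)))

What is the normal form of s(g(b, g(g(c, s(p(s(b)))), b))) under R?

1. s(g(b, g(g(c, s(p(s(b)))), b)))  →  s(g(b, g(s(b), b)))   [R5 at 1.2.1]
2. s(g(b, g(s(b), b)))  →  s(g(b, p(b)))   [R1 at 1.2]
3. s(g(b, p(b)))  →  s(b)   [R4 at 1]

s(b)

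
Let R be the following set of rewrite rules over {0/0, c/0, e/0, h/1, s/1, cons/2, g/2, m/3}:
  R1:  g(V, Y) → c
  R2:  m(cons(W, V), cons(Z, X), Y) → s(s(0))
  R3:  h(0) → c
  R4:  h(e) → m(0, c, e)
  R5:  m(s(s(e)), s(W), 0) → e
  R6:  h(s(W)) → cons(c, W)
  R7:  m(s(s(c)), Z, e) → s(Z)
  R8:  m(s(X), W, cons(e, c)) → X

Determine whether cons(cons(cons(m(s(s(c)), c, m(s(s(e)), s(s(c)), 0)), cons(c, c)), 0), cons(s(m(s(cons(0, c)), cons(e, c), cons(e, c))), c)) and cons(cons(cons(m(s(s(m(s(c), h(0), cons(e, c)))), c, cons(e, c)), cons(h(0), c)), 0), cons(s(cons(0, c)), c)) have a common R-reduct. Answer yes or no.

yes — NF(t₁) = cons(cons(cons(s(c), cons(c, c)), 0), cons(s(cons(0, c)), c)), NF(t₂) = cons(cons(cons(s(c), cons(c, c)), 0), cons(s(cons(0, c)), c))

Reduce t₁ = cons(cons(cons(m(s(s(c)), c, m(s(s(e)), s(s(c)), 0)), cons(c, c)), 0), cons(s(m(s(cons(0, c)), cons(e, c), cons(e, c))), c)):
1. cons(cons(cons(m(s(s(c)), c, m(s(s(e)), s(s(c)), 0)), cons(c, c)), 0), cons(s(m(s(cons(0, c)), cons(e, c), cons(e, c))), c))  →  cons(cons(cons(m(s(s(c)), c, e), cons(c, c)), 0), cons(s(m(s(cons(0, c)), cons(e, c), cons(e, c))), c))   [R5 at 1.1.1.3]
2. cons(cons(cons(m(s(s(c)), c, e), cons(c, c)), 0), cons(s(m(s(cons(0, c)), cons(e, c), cons(e, c))), c))  →  cons(cons(cons(s(c), cons(c, c)), 0), cons(s(m(s(cons(0, c)), cons(e, c), cons(e, c))), c))   [R7 at 1.1.1]
3. cons(cons(cons(s(c), cons(c, c)), 0), cons(s(m(s(cons(0, c)), cons(e, c), cons(e, c))), c))  →  cons(cons(cons(s(c), cons(c, c)), 0), cons(s(cons(0, c)), c))   [R8 at 2.1.1]

Reduce t₂ = cons(cons(cons(m(s(s(m(s(c), h(0), cons(e, c)))), c, cons(e, c)), cons(h(0), c)), 0), cons(s(cons(0, c)), c)):
1. cons(cons(cons(m(s(s(m(s(c), h(0), cons(e, c)))), c, cons(e, c)), cons(h(0), c)), 0), cons(s(cons(0, c)), c))  →  cons(cons(cons(s(m(s(c), h(0), cons(e, c))), cons(h(0), c)), 0), cons(s(cons(0, c)), c))   [R8 at 1.1.1]
2. cons(cons(cons(s(m(s(c), h(0), cons(e, c))), cons(h(0), c)), 0), cons(s(cons(0, c)), c))  →  cons(cons(cons(s(c), cons(h(0), c)), 0), cons(s(cons(0, c)), c))   [R8 at 1.1.1.1]
3. cons(cons(cons(s(c), cons(h(0), c)), 0), cons(s(cons(0, c)), c))  →  cons(cons(cons(s(c), cons(c, c)), 0), cons(s(cons(0, c)), c))   [R3 at 1.1.2.1]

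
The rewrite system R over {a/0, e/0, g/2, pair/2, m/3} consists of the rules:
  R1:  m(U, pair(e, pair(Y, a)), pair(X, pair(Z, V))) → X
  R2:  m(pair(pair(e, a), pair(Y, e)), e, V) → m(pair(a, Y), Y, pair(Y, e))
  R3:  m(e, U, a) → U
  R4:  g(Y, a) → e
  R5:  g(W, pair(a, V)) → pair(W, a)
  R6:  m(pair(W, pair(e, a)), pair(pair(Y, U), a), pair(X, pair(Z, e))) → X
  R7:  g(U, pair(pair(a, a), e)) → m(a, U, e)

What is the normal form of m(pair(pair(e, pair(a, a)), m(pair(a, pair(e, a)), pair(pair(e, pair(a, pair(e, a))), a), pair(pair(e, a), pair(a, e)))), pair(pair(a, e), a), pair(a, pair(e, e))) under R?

a

1. m(pair(pair(e, pair(a, a)), m(pair(a, pair(e, a)), pair(pair(e, pair(a, pair(e, a))), a), pair(pair(e, a), pair(a, e)))), pair(pair(a, e), a), pair(a, pair(e, e)))  →  m(pair(pair(e, pair(a, a)), pair(e, a)), pair(pair(a, e), a), pair(a, pair(e, e)))   [R6 at 1.2]
2. m(pair(pair(e, pair(a, a)), pair(e, a)), pair(pair(a, e), a), pair(a, pair(e, e)))  →  a   [R6 at ε]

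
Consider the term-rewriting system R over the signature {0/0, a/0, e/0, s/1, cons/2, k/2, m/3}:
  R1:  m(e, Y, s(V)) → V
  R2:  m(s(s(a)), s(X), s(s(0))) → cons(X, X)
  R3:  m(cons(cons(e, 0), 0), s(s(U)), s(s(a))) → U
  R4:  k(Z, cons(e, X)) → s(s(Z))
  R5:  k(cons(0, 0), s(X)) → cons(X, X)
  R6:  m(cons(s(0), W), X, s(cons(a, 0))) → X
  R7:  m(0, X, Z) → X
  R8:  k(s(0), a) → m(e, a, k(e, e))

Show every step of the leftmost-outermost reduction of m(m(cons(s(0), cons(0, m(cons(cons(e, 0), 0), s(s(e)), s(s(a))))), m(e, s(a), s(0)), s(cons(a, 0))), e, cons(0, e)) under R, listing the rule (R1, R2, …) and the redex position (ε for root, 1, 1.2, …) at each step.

e

1. m(m(cons(s(0), cons(0, m(cons(cons(e, 0), 0), s(s(e)), s(s(a))))), m(e, s(a), s(0)), s(cons(a, 0))), e, cons(0, e))  →  m(m(e, s(a), s(0)), e, cons(0, e))   [R6 at 1]
2. m(m(e, s(a), s(0)), e, cons(0, e))  →  m(0, e, cons(0, e))   [R1 at 1]
3. m(0, e, cons(0, e))  →  e   [R7 at ε]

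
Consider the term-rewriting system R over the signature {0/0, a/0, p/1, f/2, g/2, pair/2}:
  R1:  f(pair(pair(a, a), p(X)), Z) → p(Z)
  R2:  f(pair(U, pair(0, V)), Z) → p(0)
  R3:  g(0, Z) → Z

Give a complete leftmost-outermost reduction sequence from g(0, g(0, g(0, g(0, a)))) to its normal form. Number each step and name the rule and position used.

1. g(0, g(0, g(0, g(0, a))))  →  g(0, g(0, g(0, a)))   [R3 at ε]
2. g(0, g(0, g(0, a)))  →  g(0, g(0, a))   [R3 at ε]
3. g(0, g(0, a))  →  g(0, a)   [R3 at ε]
4. g(0, a)  →  a   [R3 at ε]

a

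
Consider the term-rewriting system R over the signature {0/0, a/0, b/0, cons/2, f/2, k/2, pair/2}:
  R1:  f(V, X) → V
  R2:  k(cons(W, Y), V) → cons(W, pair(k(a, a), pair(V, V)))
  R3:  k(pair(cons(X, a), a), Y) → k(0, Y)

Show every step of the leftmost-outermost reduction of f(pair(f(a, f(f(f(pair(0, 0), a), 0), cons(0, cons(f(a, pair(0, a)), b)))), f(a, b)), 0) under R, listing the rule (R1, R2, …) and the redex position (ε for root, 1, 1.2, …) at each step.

1. f(pair(f(a, f(f(f(pair(0, 0), a), 0), cons(0, cons(f(a, pair(0, a)), b)))), f(a, b)), 0)  →  pair(f(a, f(f(f(pair(0, 0), a), 0), cons(0, cons(f(a, pair(0, a)), b)))), f(a, b))   [R1 at ε]
2. pair(f(a, f(f(f(pair(0, 0), a), 0), cons(0, cons(f(a, pair(0, a)), b)))), f(a, b))  →  pair(a, f(a, b))   [R1 at 1]
3. pair(a, f(a, b))  →  pair(a, a)   [R1 at 2]

pair(a, a)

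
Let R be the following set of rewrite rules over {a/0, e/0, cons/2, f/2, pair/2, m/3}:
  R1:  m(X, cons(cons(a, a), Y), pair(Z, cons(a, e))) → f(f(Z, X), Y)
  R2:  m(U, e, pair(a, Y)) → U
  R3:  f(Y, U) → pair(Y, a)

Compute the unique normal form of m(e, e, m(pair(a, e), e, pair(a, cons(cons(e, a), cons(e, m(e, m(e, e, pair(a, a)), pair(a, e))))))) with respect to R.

1. m(e, e, m(pair(a, e), e, pair(a, cons(cons(e, a), cons(e, m(e, m(e, e, pair(a, a)), pair(a, e)))))))  →  m(e, e, pair(a, e))   [R2 at 3]
2. m(e, e, pair(a, e))  →  e   [R2 at ε]

e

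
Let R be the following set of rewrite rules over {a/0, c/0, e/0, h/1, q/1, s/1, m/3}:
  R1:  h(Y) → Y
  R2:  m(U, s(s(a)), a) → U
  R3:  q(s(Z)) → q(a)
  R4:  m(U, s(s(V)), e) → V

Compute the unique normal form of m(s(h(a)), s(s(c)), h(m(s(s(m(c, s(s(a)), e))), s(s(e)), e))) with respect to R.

1. m(s(h(a)), s(s(c)), h(m(s(s(m(c, s(s(a)), e))), s(s(e)), e)))  →  m(s(a), s(s(c)), h(m(s(s(m(c, s(s(a)), e))), s(s(e)), e)))   [R1 at 1.1]
2. m(s(a), s(s(c)), h(m(s(s(m(c, s(s(a)), e))), s(s(e)), e)))  →  m(s(a), s(s(c)), m(s(s(m(c, s(s(a)), e))), s(s(e)), e))   [R1 at 3]
3. m(s(a), s(s(c)), m(s(s(m(c, s(s(a)), e))), s(s(e)), e))  →  m(s(a), s(s(c)), e)   [R4 at 3]
4. m(s(a), s(s(c)), e)  →  c   [R4 at ε]

c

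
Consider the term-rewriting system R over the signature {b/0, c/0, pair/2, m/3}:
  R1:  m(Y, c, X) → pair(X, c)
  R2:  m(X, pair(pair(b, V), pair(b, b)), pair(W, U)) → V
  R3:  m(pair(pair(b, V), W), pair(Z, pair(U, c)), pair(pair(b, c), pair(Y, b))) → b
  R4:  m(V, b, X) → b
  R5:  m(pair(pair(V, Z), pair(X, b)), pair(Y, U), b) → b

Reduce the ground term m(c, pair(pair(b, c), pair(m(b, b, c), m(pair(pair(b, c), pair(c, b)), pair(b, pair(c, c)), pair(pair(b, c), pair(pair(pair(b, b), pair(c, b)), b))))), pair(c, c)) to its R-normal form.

c

1. m(c, pair(pair(b, c), pair(m(b, b, c), m(pair(pair(b, c), pair(c, b)), pair(b, pair(c, c)), pair(pair(b, c), pair(pair(pair(b, b), pair(c, b)), b))))), pair(c, c))  →  m(c, pair(pair(b, c), pair(b, m(pair(pair(b, c), pair(c, b)), pair(b, pair(c, c)), pair(pair(b, c), pair(pair(pair(b, b), pair(c, b)), b))))), pair(c, c))   [R4 at 2.2.1]
2. m(c, pair(pair(b, c), pair(b, m(pair(pair(b, c), pair(c, b)), pair(b, pair(c, c)), pair(pair(b, c), pair(pair(pair(b, b), pair(c, b)), b))))), pair(c, c))  →  m(c, pair(pair(b, c), pair(b, b)), pair(c, c))   [R3 at 2.2.2]
3. m(c, pair(pair(b, c), pair(b, b)), pair(c, c))  →  c   [R2 at ε]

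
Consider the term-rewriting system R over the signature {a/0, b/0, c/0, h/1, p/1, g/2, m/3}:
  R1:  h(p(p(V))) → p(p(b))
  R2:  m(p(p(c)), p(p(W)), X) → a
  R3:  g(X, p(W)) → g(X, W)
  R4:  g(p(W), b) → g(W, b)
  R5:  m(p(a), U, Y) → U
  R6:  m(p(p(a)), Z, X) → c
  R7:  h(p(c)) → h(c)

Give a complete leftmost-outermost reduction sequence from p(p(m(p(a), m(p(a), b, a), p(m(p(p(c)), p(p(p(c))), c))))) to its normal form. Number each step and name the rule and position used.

1. p(p(m(p(a), m(p(a), b, a), p(m(p(p(c)), p(p(p(c))), c)))))  →  p(p(m(p(a), b, a)))   [R5 at 1.1]
2. p(p(m(p(a), b, a)))  →  p(p(b))   [R5 at 1.1]

p(p(b))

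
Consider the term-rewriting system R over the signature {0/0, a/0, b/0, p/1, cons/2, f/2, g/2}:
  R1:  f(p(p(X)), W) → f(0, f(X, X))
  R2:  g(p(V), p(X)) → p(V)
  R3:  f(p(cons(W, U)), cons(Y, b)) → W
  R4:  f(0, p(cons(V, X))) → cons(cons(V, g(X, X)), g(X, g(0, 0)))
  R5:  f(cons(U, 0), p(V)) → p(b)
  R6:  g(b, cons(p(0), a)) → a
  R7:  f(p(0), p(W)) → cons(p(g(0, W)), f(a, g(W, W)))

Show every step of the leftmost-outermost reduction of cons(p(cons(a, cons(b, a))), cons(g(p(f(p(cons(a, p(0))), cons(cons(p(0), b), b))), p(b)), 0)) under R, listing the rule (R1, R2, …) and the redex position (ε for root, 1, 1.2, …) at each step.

1. cons(p(cons(a, cons(b, a))), cons(g(p(f(p(cons(a, p(0))), cons(cons(p(0), b), b))), p(b)), 0))  →  cons(p(cons(a, cons(b, a))), cons(p(f(p(cons(a, p(0))), cons(cons(p(0), b), b))), 0))   [R2 at 2.1]
2. cons(p(cons(a, cons(b, a))), cons(p(f(p(cons(a, p(0))), cons(cons(p(0), b), b))), 0))  →  cons(p(cons(a, cons(b, a))), cons(p(a), 0))   [R3 at 2.1.1]

cons(p(cons(a, cons(b, a))), cons(p(a), 0))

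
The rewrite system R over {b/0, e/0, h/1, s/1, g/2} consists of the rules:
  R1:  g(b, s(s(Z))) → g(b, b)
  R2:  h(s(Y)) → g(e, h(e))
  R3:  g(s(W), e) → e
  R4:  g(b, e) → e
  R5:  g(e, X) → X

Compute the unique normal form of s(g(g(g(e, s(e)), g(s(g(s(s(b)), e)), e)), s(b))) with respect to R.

s(s(b))

1. s(g(g(g(e, s(e)), g(s(g(s(s(b)), e)), e)), s(b)))  →  s(g(g(s(e), g(s(g(s(s(b)), e)), e)), s(b)))   [R5 at 1.1.1]
2. s(g(g(s(e), g(s(g(s(s(b)), e)), e)), s(b)))  →  s(g(g(s(e), e), s(b)))   [R3 at 1.1.2]
3. s(g(g(s(e), e), s(b)))  →  s(g(e, s(b)))   [R3 at 1.1]
4. s(g(e, s(b)))  →  s(s(b))   [R5 at 1]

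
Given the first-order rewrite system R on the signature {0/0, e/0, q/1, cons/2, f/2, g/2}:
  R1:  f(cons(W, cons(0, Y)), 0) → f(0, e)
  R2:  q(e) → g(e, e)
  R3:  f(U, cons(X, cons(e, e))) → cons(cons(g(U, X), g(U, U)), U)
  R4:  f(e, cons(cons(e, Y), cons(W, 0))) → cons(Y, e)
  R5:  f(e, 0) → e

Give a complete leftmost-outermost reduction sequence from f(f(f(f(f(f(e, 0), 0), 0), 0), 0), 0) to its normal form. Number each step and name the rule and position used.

1. f(f(f(f(f(f(e, 0), 0), 0), 0), 0), 0)  →  f(f(f(f(f(e, 0), 0), 0), 0), 0)   [R5 at 1.1.1.1.1]
2. f(f(f(f(f(e, 0), 0), 0), 0), 0)  →  f(f(f(f(e, 0), 0), 0), 0)   [R5 at 1.1.1.1]
3. f(f(f(f(e, 0), 0), 0), 0)  →  f(f(f(e, 0), 0), 0)   [R5 at 1.1.1]
4. f(f(f(e, 0), 0), 0)  →  f(f(e, 0), 0)   [R5 at 1.1]
5. f(f(e, 0), 0)  →  f(e, 0)   [R5 at 1]
6. f(e, 0)  →  e   [R5 at ε]

e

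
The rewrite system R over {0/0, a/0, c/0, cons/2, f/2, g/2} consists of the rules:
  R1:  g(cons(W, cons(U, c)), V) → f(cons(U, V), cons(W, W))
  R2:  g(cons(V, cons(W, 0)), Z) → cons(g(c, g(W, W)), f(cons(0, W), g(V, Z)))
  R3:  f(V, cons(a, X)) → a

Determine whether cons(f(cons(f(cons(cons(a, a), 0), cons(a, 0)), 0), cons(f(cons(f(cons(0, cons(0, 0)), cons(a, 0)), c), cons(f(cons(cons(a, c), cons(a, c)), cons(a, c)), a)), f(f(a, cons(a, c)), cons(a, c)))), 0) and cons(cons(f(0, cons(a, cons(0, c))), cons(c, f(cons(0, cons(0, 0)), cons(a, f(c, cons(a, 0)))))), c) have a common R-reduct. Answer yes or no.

Reduce t₁ = cons(f(cons(f(cons(cons(a, a), 0), cons(a, 0)), 0), cons(f(cons(f(cons(0, cons(0, 0)), cons(a, 0)), c), cons(f(cons(cons(a, c), cons(a, c)), cons(a, c)), a)), f(f(a, cons(a, c)), cons(a, c)))), 0):
1. cons(f(cons(f(cons(cons(a, a), 0), cons(a, 0)), 0), cons(f(cons(f(cons(0, cons(0, 0)), cons(a, 0)), c), cons(f(cons(cons(a, c), cons(a, c)), cons(a, c)), a)), f(f(a, cons(a, c)), cons(a, c)))), 0)  →  cons(f(cons(a, 0), cons(f(cons(f(cons(0, cons(0, 0)), cons(a, 0)), c), cons(f(cons(cons(a, c), cons(a, c)), cons(a, c)), a)), f(f(a, cons(a, c)), cons(a, c)))), 0)   [R3 at 1.1.1]
2. cons(f(cons(a, 0), cons(f(cons(f(cons(0, cons(0, 0)), cons(a, 0)), c), cons(f(cons(cons(a, c), cons(a, c)), cons(a, c)), a)), f(f(a, cons(a, c)), cons(a, c)))), 0)  →  cons(f(cons(a, 0), cons(f(cons(a, c), cons(f(cons(cons(a, c), cons(a, c)), cons(a, c)), a)), f(f(a, cons(a, c)), cons(a, c)))), 0)   [R3 at 1.2.1.1.1]
3. cons(f(cons(a, 0), cons(f(cons(a, c), cons(f(cons(cons(a, c), cons(a, c)), cons(a, c)), a)), f(f(a, cons(a, c)), cons(a, c)))), 0)  →  cons(f(cons(a, 0), cons(f(cons(a, c), cons(a, a)), f(f(a, cons(a, c)), cons(a, c)))), 0)   [R3 at 1.2.1.2.1]
4. cons(f(cons(a, 0), cons(f(cons(a, c), cons(a, a)), f(f(a, cons(a, c)), cons(a, c)))), 0)  →  cons(f(cons(a, 0), cons(a, f(f(a, cons(a, c)), cons(a, c)))), 0)   [R3 at 1.2.1]
5. cons(f(cons(a, 0), cons(a, f(f(a, cons(a, c)), cons(a, c)))), 0)  →  cons(a, 0)   [R3 at 1]

Reduce t₂ = cons(cons(f(0, cons(a, cons(0, c))), cons(c, f(cons(0, cons(0, 0)), cons(a, f(c, cons(a, 0)))))), c):
1. cons(cons(f(0, cons(a, cons(0, c))), cons(c, f(cons(0, cons(0, 0)), cons(a, f(c, cons(a, 0)))))), c)  →  cons(cons(a, cons(c, f(cons(0, cons(0, 0)), cons(a, f(c, cons(a, 0)))))), c)   [R3 at 1.1]
2. cons(cons(a, cons(c, f(cons(0, cons(0, 0)), cons(a, f(c, cons(a, 0)))))), c)  →  cons(cons(a, cons(c, a)), c)   [R3 at 1.2.2]

no — NF(t₁) = cons(a, 0), NF(t₂) = cons(cons(a, cons(c, a)), c)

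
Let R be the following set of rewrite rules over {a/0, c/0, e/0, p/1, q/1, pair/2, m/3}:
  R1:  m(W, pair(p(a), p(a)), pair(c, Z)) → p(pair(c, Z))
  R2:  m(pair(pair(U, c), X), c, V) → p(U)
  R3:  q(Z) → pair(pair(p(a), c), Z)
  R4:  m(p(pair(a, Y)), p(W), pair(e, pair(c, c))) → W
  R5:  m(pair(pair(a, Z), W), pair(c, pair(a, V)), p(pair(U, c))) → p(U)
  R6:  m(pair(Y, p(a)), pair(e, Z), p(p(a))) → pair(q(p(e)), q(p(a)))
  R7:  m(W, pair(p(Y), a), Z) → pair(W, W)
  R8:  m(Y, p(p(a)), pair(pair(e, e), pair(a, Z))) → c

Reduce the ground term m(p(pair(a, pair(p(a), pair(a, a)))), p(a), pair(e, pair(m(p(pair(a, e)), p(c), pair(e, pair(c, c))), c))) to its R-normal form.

1. m(p(pair(a, pair(p(a), pair(a, a)))), p(a), pair(e, pair(m(p(pair(a, e)), p(c), pair(e, pair(c, c))), c)))  →  m(p(pair(a, pair(p(a), pair(a, a)))), p(a), pair(e, pair(c, c)))   [R4 at 3.2.1]
2. m(p(pair(a, pair(p(a), pair(a, a)))), p(a), pair(e, pair(c, c)))  →  a   [R4 at ε]

a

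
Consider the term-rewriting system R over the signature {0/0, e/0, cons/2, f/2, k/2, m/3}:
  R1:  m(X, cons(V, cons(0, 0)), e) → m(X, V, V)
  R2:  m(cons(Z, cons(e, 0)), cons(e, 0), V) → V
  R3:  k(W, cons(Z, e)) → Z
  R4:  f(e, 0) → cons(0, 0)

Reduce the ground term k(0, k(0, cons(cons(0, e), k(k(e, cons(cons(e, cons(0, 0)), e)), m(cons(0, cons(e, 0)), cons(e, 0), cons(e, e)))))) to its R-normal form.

1. k(0, k(0, cons(cons(0, e), k(k(e, cons(cons(e, cons(0, 0)), e)), m(cons(0, cons(e, 0)), cons(e, 0), cons(e, e))))))  →  k(0, k(0, cons(cons(0, e), k(cons(e, cons(0, 0)), m(cons(0, cons(e, 0)), cons(e, 0), cons(e, e))))))   [R3 at 2.2.2.1]
2. k(0, k(0, cons(cons(0, e), k(cons(e, cons(0, 0)), m(cons(0, cons(e, 0)), cons(e, 0), cons(e, e))))))  →  k(0, k(0, cons(cons(0, e), k(cons(e, cons(0, 0)), cons(e, e)))))   [R2 at 2.2.2.2]
3. k(0, k(0, cons(cons(0, e), k(cons(e, cons(0, 0)), cons(e, e)))))  →  k(0, k(0, cons(cons(0, e), e)))   [R3 at 2.2.2]
4. k(0, k(0, cons(cons(0, e), e)))  →  k(0, cons(0, e))   [R3 at 2]
5. k(0, cons(0, e))  →  0   [R3 at ε]

0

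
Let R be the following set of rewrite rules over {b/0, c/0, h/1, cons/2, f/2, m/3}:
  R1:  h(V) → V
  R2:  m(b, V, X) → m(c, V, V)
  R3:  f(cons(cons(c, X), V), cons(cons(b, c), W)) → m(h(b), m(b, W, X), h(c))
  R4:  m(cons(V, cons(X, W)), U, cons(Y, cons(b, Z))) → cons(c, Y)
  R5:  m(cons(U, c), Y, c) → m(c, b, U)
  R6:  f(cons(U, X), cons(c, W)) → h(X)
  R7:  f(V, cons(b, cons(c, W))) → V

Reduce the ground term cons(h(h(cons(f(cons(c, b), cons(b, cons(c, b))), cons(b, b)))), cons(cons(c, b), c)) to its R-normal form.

cons(cons(cons(c, b), cons(b, b)), cons(cons(c, b), c))

1. cons(h(h(cons(f(cons(c, b), cons(b, cons(c, b))), cons(b, b)))), cons(cons(c, b), c))  →  cons(h(cons(f(cons(c, b), cons(b, cons(c, b))), cons(b, b))), cons(cons(c, b), c))   [R1 at 1]
2. cons(h(cons(f(cons(c, b), cons(b, cons(c, b))), cons(b, b))), cons(cons(c, b), c))  →  cons(cons(f(cons(c, b), cons(b, cons(c, b))), cons(b, b)), cons(cons(c, b), c))   [R1 at 1]
3. cons(cons(f(cons(c, b), cons(b, cons(c, b))), cons(b, b)), cons(cons(c, b), c))  →  cons(cons(cons(c, b), cons(b, b)), cons(cons(c, b), c))   [R7 at 1.1]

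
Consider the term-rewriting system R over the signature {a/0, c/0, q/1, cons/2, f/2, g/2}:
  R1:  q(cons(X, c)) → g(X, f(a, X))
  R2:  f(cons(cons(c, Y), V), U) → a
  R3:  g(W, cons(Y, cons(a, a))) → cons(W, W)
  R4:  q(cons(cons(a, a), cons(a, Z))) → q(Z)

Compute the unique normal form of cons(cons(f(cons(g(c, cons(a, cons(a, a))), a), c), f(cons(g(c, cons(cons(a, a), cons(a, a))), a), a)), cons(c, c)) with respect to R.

cons(cons(a, a), cons(c, c))

1. cons(cons(f(cons(g(c, cons(a, cons(a, a))), a), c), f(cons(g(c, cons(cons(a, a), cons(a, a))), a), a)), cons(c, c))  →  cons(cons(f(cons(cons(c, c), a), c), f(cons(g(c, cons(cons(a, a), cons(a, a))), a), a)), cons(c, c))   [R3 at 1.1.1.1]
2. cons(cons(f(cons(cons(c, c), a), c), f(cons(g(c, cons(cons(a, a), cons(a, a))), a), a)), cons(c, c))  →  cons(cons(a, f(cons(g(c, cons(cons(a, a), cons(a, a))), a), a)), cons(c, c))   [R2 at 1.1]
3. cons(cons(a, f(cons(g(c, cons(cons(a, a), cons(a, a))), a), a)), cons(c, c))  →  cons(cons(a, f(cons(cons(c, c), a), a)), cons(c, c))   [R3 at 1.2.1.1]
4. cons(cons(a, f(cons(cons(c, c), a), a)), cons(c, c))  →  cons(cons(a, a), cons(c, c))   [R2 at 1.2]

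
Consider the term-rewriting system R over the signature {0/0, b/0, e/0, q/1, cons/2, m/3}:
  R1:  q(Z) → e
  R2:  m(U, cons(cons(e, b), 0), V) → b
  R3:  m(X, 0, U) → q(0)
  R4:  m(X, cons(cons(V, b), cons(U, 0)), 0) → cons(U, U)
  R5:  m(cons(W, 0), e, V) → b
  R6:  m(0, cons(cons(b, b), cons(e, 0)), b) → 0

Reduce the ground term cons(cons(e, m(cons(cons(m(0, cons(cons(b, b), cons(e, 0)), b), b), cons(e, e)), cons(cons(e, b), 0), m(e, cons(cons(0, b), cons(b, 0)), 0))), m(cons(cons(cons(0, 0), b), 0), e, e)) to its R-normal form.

cons(cons(e, b), b)

1. cons(cons(e, m(cons(cons(m(0, cons(cons(b, b), cons(e, 0)), b), b), cons(e, e)), cons(cons(e, b), 0), m(e, cons(cons(0, b), cons(b, 0)), 0))), m(cons(cons(cons(0, 0), b), 0), e, e))  →  cons(cons(e, b), m(cons(cons(cons(0, 0), b), 0), e, e))   [R2 at 1.2]
2. cons(cons(e, b), m(cons(cons(cons(0, 0), b), 0), e, e))  →  cons(cons(e, b), b)   [R5 at 2]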